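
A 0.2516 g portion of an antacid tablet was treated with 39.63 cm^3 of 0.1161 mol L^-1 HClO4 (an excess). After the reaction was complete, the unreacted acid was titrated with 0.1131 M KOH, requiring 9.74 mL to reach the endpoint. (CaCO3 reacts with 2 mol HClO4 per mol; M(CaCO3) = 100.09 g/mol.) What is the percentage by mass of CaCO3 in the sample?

Total n(HClO4) added = 0.1161 x 0.03963 = 0.004601 mol.
n(KOH) used = 0.1131 x 0.009740 = 0.001102 mol, which equals the excess n(HClO4).
So n(HClO4) consumed by the sample = 0.004601 - 0.001102 = 0.003499 mol.
n(CaCO3) = 0.003499 / 2 = 0.001750 mol.
mass CaCO3 = 0.001750 x 100.09 = 0.1751 g, so %CaCO3 = 0.1751/0.2516 x 100 = 69.6%.

69.6%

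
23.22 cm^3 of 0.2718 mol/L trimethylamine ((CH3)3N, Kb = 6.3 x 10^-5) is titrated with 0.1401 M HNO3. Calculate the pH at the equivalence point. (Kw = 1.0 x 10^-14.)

n((CH3)3N) = 0.2718 x 0.02322 = 0.006311 mol; V(HNO3) at equivalence = 0.006311/0.1401 = 0.04505 L.
At equivalence the base is fully converted to (CH3)3NH+; total volume = 0.06827 L, so [(CH3)3NH+] = 0.006311/0.06827 = 0.09245 M.
Ka((CH3)3NH+) = Kw/Kb = 1.0e-14 / 6.3 x 10^-5 = 1.59e-10.
[H^+] = sqrt(Ka x [(CH3)3NH+]) = sqrt(1.59e-10 x 0.09245) = 3.83e-6 M.
pH = -log(3.83e-6) = 5.42.

5.42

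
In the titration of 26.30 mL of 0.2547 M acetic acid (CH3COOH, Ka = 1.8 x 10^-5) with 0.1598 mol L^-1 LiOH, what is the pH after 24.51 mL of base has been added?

4.89

Initial n(CH3COOH) = 0.2547 x 0.02630 = 0.006699 mol.
n(LiOH) added = 0.1598 x 0.02451 = 0.003917 mol, converting that many moles of CH3COOH to CH3COO-.
Remaining n(CH3COOH) = 0.002782 mol; n(CH3COO-) = 0.003917 mol.
By Henderson-Hasselbalch, pH = pKa + log([A^-]/[HA]) = 4.74 + log(0.003917/0.002782) = 4.74 + (+0.15) = 4.89.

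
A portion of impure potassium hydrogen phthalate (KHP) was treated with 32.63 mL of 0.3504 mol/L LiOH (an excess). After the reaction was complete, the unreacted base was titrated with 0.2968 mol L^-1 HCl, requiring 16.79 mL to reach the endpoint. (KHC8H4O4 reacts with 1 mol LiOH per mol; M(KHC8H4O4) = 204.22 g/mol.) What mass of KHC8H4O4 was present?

1.32 g

Total n(LiOH) added = 0.3504 x 0.03263 = 0.01143 mol.
n(HCl) used = 0.2968 x 0.01679 = 0.004983 mol, which equals the excess n(LiOH).
So n(LiOH) consumed by the sample = 0.01143 - 0.004983 = 0.006450 mol.
n(KHC8H4O4) = 0.006450 / 1 = 0.006450 mol.
mass = 0.006450 mol x 204.22 g/mol = 1.32 g.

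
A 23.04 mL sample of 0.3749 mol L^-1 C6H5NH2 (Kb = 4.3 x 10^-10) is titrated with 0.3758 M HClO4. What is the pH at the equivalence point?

2.68

n(C6H5NH2) = 0.3749 x 0.02304 = 0.008638 mol; V(HClO4) at equivalence = 0.008638/0.3758 = 0.02298 L.
At equivalence the base is fully converted to C6H5NH3+; total volume = 0.04602 L, so [C6H5NH3+] = 0.008638/0.04602 = 0.1877 M.
Ka(C6H5NH3+) = Kw/Kb = 1.0e-14 / 4.3 x 10^-10 = 2.33e-5.
[H^+] = sqrt(Ka x [C6H5NH3+]) = sqrt(2.33e-5 x 0.1877) = 0.00209 M.
pH = -log(0.00209) = 2.68.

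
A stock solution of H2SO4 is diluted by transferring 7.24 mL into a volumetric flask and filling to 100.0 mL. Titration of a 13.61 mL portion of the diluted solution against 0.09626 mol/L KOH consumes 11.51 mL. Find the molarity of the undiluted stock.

0.562 M

n(KOH) = 0.09626 x 0.01151 = 0.001108 mol.
n(H2SO4) in the aliquot = 0.001108 x 1/2 = 0.0005540 mol.
[diluted H2SO4] = 0.0005540 / 0.01361 = 0.04070 M.
Dilution factor = 100.0/7.240 = 13.81, so [stock] = 0.04070 x 13.81 = 0.562 M.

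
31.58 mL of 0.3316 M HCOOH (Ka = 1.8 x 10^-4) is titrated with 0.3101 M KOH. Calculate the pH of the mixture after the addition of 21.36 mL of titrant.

3.98

Initial n(HCOOH) = 0.3316 x 0.03158 = 0.01047 mol.
n(KOH) added = 0.3101 x 0.02136 = 0.006624 mol, converting that many moles of HCOOH to HCOO-.
Remaining n(HCOOH) = 0.003848 mol; n(HCOO-) = 0.006624 mol.
By Henderson-Hasselbalch, pH = pKa + log([A^-]/[HA]) = 3.74 + log(0.006624/0.003848) = 3.74 + (+0.24) = 3.98.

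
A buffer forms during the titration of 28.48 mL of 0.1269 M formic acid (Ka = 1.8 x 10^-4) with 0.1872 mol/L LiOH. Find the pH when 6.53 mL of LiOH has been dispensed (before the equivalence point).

3.45

Initial n(HCOOH) = 0.1269 x 0.02848 = 0.003614 mol.
n(LiOH) added = 0.1872 x 0.006530 = 0.001222 mol, converting that many moles of HCOOH to HCOO-.
Remaining n(HCOOH) = 0.002392 mol; n(HCOO-) = 0.001222 mol.
By Henderson-Hasselbalch, pH = pKa + log([A^-]/[HA]) = 3.74 + log(0.001222/0.002392) = 3.74 + (-0.29) = 3.45.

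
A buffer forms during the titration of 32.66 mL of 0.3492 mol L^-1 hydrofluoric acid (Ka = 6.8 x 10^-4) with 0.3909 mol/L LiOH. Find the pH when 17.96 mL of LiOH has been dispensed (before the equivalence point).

3.37

Initial n(HF) = 0.3492 x 0.03266 = 0.01140 mol.
n(LiOH) added = 0.3909 x 0.01796 = 0.007021 mol, converting that many moles of HF to F-.
Remaining n(HF) = 0.004384 mol; n(F-) = 0.007021 mol.
By Henderson-Hasselbalch, pH = pKa + log([A^-]/[HA]) = 3.17 + log(0.007021/0.004384) = 3.17 + (+0.20) = 3.37.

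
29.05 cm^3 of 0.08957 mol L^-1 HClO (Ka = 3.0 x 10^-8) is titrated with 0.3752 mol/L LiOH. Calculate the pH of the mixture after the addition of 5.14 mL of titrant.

Initial n(HClO) = 0.08957 x 0.02905 = 0.002602 mol.
n(LiOH) added = 0.3752 x 0.005140 = 0.001929 mol, converting that many moles of HClO to ClO-.
Remaining n(HClO) = 0.0006735 mol; n(ClO-) = 0.001929 mol.
By Henderson-Hasselbalch, pH = pKa + log([A^-]/[HA]) = 7.52 + log(0.001929/0.0006735) = 7.52 + (+0.46) = 7.98.

7.98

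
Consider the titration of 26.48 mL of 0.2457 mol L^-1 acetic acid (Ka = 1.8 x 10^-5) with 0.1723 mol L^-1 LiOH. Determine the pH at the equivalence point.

8.88

n(CH3COOH) = 0.2457 x 0.02648 = 0.006506 mol; V(LiOH) at equivalence = 0.006506/0.1723 = 0.03776 L.
At equivalence all the acid is converted to CH3COO-; total volume = 0.02648 + 0.03776 = 0.06424 L, so [CH3COO-] = 0.006506/0.06424 = 0.1013 M.
Kb = Kw/Ka = 1.0e-14 / 1.8 x 10^-5 = 5.56e-10.
[OH^-] = sqrt(Kb x [CH3COO-]) = sqrt(5.56e-10 x 0.1013) = 7.50e-6 M.
pOH = 5.12, so pH = 14.00 - 5.12 = 8.88.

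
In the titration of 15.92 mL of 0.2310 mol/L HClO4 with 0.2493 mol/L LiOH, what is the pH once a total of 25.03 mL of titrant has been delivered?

12.80

n(acid) = 0.2310 x 0.01592 = 0.003678 mol; n(LiOH) added = 0.2493 x 0.02503 = 0.006240 mol.
Base is in excess by 0.006240 - 0.003678 = 0.002562 mol in a total volume of 0.04095 L.
[OH^-] = 0.002562/0.04095 = 0.06258 M, so pOH = 1.20 and pH = 14.00 - 1.20 = 12.80.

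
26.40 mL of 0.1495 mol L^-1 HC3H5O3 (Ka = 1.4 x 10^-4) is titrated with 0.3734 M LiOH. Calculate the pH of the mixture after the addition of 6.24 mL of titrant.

Initial n(HC3H5O3) = 0.1495 x 0.02640 = 0.003947 mol.
n(LiOH) added = 0.3734 x 0.006240 = 0.002330 mol, converting that many moles of HC3H5O3 to C3H5O3-.
Remaining n(HC3H5O3) = 0.001617 mol; n(C3H5O3-) = 0.002330 mol.
By Henderson-Hasselbalch, pH = pKa + log([A^-]/[HA]) = 3.85 + log(0.002330/0.001617) = 3.85 + (+0.16) = 4.01.

4.01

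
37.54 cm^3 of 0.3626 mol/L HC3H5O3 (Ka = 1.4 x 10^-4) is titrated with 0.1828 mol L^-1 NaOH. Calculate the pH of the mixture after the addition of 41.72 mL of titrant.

Initial n(HC3H5O3) = 0.3626 x 0.03754 = 0.01361 mol.
n(NaOH) added = 0.1828 x 0.04172 = 0.007626 mol, converting that many moles of HC3H5O3 to C3H5O3-.
Remaining n(HC3H5O3) = 0.005986 mol; n(C3H5O3-) = 0.007626 mol.
By Henderson-Hasselbalch, pH = pKa + log([A^-]/[HA]) = 3.85 + log(0.007626/0.005986) = 3.85 + (+0.11) = 3.96.

3.96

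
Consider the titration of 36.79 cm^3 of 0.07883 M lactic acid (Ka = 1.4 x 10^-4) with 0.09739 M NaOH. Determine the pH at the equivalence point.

n(HC3H5O3) = 0.07883 x 0.03679 = 0.002900 mol; V(NaOH) at equivalence = 0.002900/0.09739 = 0.02978 L.
At equivalence all the acid is converted to C3H5O3-; total volume = 0.03679 + 0.02978 = 0.06657 L, so [C3H5O3-] = 0.002900/0.06657 = 0.04357 M.
Kb = Kw/Ka = 1.0e-14 / 1.4 x 10^-4 = 7.14e-11.
[OH^-] = sqrt(Kb x [C3H5O3-]) = sqrt(7.14e-11 x 0.04357) = 1.76e-6 M.
pOH = 5.75, so pH = 14.00 - 5.75 = 8.25.

8.25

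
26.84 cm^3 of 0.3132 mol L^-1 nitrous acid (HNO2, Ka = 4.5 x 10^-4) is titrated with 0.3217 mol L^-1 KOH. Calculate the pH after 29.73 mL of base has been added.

n(acid) = 0.3132 x 0.02684 = 0.008406 mol; n(KOH) added = 0.3217 x 0.02973 = 0.009564 mol.
Base is in excess by 0.009564 - 0.008406 = 0.001158 mol in a total volume of 0.05657 L.
[OH^-] = 0.001158/0.05657 = 0.02047 M, so pOH = 1.69 and pH = 14.00 - 1.69 = 12.31.

12.31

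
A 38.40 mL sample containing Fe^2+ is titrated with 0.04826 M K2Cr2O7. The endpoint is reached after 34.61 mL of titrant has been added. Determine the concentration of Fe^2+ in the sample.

0.261 M

n(K2Cr2O7) = 0.04826 x 0.03461 = 0.001670 mol.
From the balanced equation, 1 mol K2Cr2O7 reacts with 6 mol Fe^2+, so n(Fe^2+) = 0.001670 x 6/1 = 0.01002 mol.
[Fe^2+] = 0.01002 / 0.03840 L = 0.261 M.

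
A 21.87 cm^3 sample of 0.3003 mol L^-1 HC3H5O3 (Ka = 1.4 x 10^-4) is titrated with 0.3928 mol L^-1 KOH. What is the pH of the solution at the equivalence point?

8.54

n(HC3H5O3) = 0.3003 x 0.02187 = 0.006568 mol; V(KOH) at equivalence = 0.006568/0.3928 = 0.01672 L.
At equivalence all the acid is converted to C3H5O3-; total volume = 0.02187 + 0.01672 = 0.03859 L, so [C3H5O3-] = 0.006568/0.03859 = 0.1702 M.
Kb = Kw/Ka = 1.0e-14 / 1.4 x 10^-4 = 7.14e-11.
[OH^-] = sqrt(Kb x [C3H5O3-]) = sqrt(7.14e-11 x 0.1702) = 3.49e-6 M.
pOH = 5.46, so pH = 14.00 - 5.46 = 8.54.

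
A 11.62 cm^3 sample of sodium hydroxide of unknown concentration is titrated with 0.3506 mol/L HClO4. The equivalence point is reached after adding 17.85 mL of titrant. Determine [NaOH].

n(HClO4) delivered = 0.3506 x 0.01785 = 0.006258 mol.
For a 1:1 reaction, n(NaOH) = 0.006258 mol.
[NaOH] = 0.006258 mol / 0.01162 L = 0.539 M.

0.539 M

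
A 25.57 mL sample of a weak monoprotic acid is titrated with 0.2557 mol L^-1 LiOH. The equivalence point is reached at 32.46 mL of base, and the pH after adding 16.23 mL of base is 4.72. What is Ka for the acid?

1.9 x 10^-5

16.23 mL is half of the equivalence volume, so this is the half-equivalence point where [HA] = [A^-].
At half-equivalence pH = pKa, so pKa = 4.72.
Ka = 10^(-4.72) = 1.9 x 10^-5.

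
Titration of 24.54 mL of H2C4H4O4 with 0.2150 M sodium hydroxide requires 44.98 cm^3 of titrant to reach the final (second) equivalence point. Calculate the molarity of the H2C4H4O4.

0.197 M

n(NaOH) = 0.2150 x 0.04498 = 0.009671 mol.
At the final (second) equivalence point, 2 mol OH^- react per mol H2C4H4O4, so n(H2C4H4O4) = 0.009671 / 2 = 0.004835 mol.
[H2C4H4O4] = 0.004835 / 0.02454 L = 0.197 M.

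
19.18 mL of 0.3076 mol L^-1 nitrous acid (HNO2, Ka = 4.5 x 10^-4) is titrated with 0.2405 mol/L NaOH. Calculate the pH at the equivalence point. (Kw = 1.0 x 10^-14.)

8.24

n(HNO2) = 0.3076 x 0.01918 = 0.005900 mol; V(NaOH) at equivalence = 0.005900/0.2405 = 0.02453 L.
At equivalence all the acid is converted to NO2-; total volume = 0.01918 + 0.02453 = 0.04371 L, so [NO2-] = 0.005900/0.04371 = 0.1350 M.
Kb = Kw/Ka = 1.0e-14 / 4.5 x 10^-4 = 2.22e-11.
[OH^-] = sqrt(Kb x [NO2-]) = sqrt(2.22e-11 x 0.1350) = 1.73e-6 M.
pOH = 5.76, so pH = 14.00 - 5.76 = 8.24.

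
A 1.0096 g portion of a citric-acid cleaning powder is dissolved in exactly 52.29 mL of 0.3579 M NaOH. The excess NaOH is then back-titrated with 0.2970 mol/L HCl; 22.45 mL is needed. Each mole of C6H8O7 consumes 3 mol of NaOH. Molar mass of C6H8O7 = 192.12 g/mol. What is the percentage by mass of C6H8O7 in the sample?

76.4%

Total n(NaOH) added = 0.3579 x 0.05229 = 0.01871 mol.
n(HCl) used = 0.2970 x 0.02245 = 0.006668 mol, which equals the excess n(NaOH).
So n(NaOH) consumed by the sample = 0.01871 - 0.006668 = 0.01205 mol.
n(C6H8O7) = 0.01205 / 3 = 0.004016 mol.
mass C6H8O7 = 0.004016 x 192.12 = 0.7715 g, so %C6H8O7 = 0.7715/1.0096 x 100 = 76.4%.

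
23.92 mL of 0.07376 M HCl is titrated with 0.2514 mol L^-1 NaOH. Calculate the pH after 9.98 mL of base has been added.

12.34

n(acid) = 0.07376 x 0.02392 = 0.001764 mol; n(NaOH) added = 0.2514 x 0.009980 = 0.002509 mol.
Base is in excess by 0.002509 - 0.001764 = 0.0007446 mol in a total volume of 0.03390 L.
[OH^-] = 0.0007446/0.03390 = 0.02197 M, so pOH = 1.66 and pH = 14.00 - 1.66 = 12.34.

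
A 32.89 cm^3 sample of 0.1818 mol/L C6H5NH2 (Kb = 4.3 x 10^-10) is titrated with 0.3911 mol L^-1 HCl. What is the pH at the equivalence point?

2.77

n(C6H5NH2) = 0.1818 x 0.03289 = 0.005979 mol; V(HCl) at equivalence = 0.005979/0.3911 = 0.01529 L.
At equivalence the base is fully converted to C6H5NH3+; total volume = 0.04818 L, so [C6H5NH3+] = 0.005979/0.04818 = 0.1241 M.
Ka(C6H5NH3+) = Kw/Kb = 1.0e-14 / 4.3 x 10^-10 = 2.33e-5.
[H^+] = sqrt(Ka x [C6H5NH3+]) = sqrt(2.33e-5 x 0.1241) = 0.00170 M.
pH = -log(0.00170) = 2.77.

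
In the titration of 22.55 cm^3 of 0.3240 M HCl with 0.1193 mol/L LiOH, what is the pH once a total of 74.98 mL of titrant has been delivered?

12.23

n(acid) = 0.3240 x 0.02255 = 0.007306 mol; n(LiOH) added = 0.1193 x 0.07498 = 0.008945 mol.
Base is in excess by 0.008945 - 0.007306 = 0.001639 mol in a total volume of 0.09753 L.
[OH^-] = 0.001639/0.09753 = 0.01680 M, so pOH = 1.77 and pH = 14.00 - 1.77 = 12.23.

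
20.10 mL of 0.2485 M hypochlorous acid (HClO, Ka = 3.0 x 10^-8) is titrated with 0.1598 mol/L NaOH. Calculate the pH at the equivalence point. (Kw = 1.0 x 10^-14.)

n(HClO) = 0.2485 x 0.02010 = 0.004995 mol; V(NaOH) at equivalence = 0.004995/0.1598 = 0.03126 L.
At equivalence all the acid is converted to ClO-; total volume = 0.02010 + 0.03126 = 0.05136 L, so [ClO-] = 0.004995/0.05136 = 0.09726 M.
Kb = Kw/Ka = 1.0e-14 / 3.0 x 10^-8 = 3.33e-7.
[OH^-] = sqrt(Kb x [ClO-]) = sqrt(3.33e-7 x 0.09726) = 0.000180 M.
pOH = 3.74, so pH = 14.00 - 3.74 = 10.26.

10.26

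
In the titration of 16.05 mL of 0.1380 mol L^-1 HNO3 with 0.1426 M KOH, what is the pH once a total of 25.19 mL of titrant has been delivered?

n(acid) = 0.1380 x 0.01605 = 0.002215 mol; n(KOH) added = 0.1426 x 0.02519 = 0.003592 mol.
Base is in excess by 0.003592 - 0.002215 = 0.001377 mol in a total volume of 0.04124 L.
[OH^-] = 0.001377/0.04124 = 0.03339 M, so pOH = 1.48 and pH = 14.00 - 1.48 = 12.52.

12.52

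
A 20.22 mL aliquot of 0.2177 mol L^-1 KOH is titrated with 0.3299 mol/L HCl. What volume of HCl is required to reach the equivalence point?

13.3 mL

n(KOH) = 0.2177 mol/L x 0.02022 L = 0.004402 mol.
At equivalence n(HCl) = n(KOH) = 0.004402 mol.
V(HCl) = 0.004402 / 0.3299 = 0.01334 L = 13.3 mL.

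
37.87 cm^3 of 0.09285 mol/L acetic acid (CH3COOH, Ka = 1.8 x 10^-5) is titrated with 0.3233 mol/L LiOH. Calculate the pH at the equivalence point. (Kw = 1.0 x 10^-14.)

n(CH3COOH) = 0.09285 x 0.03787 = 0.003516 mol; V(LiOH) at equivalence = 0.003516/0.3233 = 0.01088 L.
At equivalence all the acid is converted to CH3COO-; total volume = 0.03787 + 0.01088 = 0.04875 L, so [CH3COO-] = 0.003516/0.04875 = 0.07213 M.
Kb = Kw/Ka = 1.0e-14 / 1.8 x 10^-5 = 5.56e-10.
[OH^-] = sqrt(Kb x [CH3COO-]) = sqrt(5.56e-10 x 0.07213) = 6.33e-6 M.
pOH = 5.20, so pH = 14.00 - 5.20 = 8.80.

8.80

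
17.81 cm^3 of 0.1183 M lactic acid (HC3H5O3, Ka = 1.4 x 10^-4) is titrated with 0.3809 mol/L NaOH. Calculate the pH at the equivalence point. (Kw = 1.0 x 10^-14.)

n(HC3H5O3) = 0.1183 x 0.01781 = 0.002107 mol; V(NaOH) at equivalence = 0.002107/0.3809 = 0.005531 L.
At equivalence all the acid is converted to C3H5O3-; total volume = 0.01781 + 0.005531 = 0.02334 L, so [C3H5O3-] = 0.002107/0.02334 = 0.09027 M.
Kb = Kw/Ka = 1.0e-14 / 1.4 x 10^-4 = 7.14e-11.
[OH^-] = sqrt(Kb x [C3H5O3-]) = sqrt(7.14e-11 x 0.09027) = 2.54e-6 M.
pOH = 5.60, so pH = 14.00 - 5.60 = 8.40.

8.40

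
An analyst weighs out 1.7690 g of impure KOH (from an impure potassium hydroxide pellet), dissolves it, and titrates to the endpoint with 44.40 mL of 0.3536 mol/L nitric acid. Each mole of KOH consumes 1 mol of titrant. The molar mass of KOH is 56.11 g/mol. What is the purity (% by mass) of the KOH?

n(HNO3) = 0.3536 x 0.04440 = 0.01570 mol.
n(KOH) = 0.01570 / 1 = 0.01570 mol.
mass of KOH = 0.01570 x 56.11 = 0.8809 g.
% purity = 0.8809 / 1.7690 x 100 = 49.8%.

49.8%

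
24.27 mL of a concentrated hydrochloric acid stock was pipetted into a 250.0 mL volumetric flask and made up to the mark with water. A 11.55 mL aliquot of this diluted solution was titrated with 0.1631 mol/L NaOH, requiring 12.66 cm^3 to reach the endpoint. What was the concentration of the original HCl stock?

1.84 M

n(NaOH) = 0.1631 x 0.01266 = 0.002065 mol.
n(HCl) in the aliquot = 0.002065 mol.
[diluted HCl] = 0.002065 / 0.01155 = 0.1788 M.
Dilution factor = 250.0/24.27 = 10.30, so [stock] = 0.1788 x 10.30 = 1.84 M.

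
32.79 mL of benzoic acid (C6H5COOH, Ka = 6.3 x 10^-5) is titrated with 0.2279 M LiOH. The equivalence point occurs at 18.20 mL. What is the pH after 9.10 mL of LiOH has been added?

4.20

9.10 mL is exactly half the equivalence volume (18.20/2), i.e. the half-equivalence point.
There, n(HA) = n(A^-), so pH = pKa = -log(6.3 x 10^-5) = 4.20.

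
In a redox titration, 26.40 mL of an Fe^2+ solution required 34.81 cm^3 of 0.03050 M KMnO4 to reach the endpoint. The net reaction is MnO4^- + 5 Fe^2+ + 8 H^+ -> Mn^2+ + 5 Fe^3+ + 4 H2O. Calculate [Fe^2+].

n(KMnO4) = 0.03050 x 0.03481 = 0.001062 mol.
From the balanced equation, 1 mol KMnO4 reacts with 5 mol Fe^2+, so n(Fe^2+) = 0.001062 x 5/1 = 0.005309 mol.
[Fe^2+] = 0.005309 / 0.02640 L = 0.201 M.

0.201 M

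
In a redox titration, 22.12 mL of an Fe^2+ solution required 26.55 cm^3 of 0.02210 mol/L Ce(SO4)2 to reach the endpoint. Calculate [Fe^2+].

n(Ce(SO4)2) = 0.02210 x 0.02655 = 0.0005868 mol.
From the balanced equation, 1 mol Ce(SO4)2 reacts with 1 mol Fe^2+, so n(Fe^2+) = 0.0005868 x 1/1 = 0.0005868 mol.
[Fe^2+] = 0.0005868 / 0.02212 L = 0.0265 M.

0.0265 M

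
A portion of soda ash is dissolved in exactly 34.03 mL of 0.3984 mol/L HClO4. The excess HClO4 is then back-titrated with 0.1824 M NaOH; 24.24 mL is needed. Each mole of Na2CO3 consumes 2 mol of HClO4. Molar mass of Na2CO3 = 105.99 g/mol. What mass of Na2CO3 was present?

Total n(HClO4) added = 0.3984 x 0.03403 = 0.01356 mol.
n(NaOH) used = 0.1824 x 0.02424 = 0.004421 mol, which equals the excess n(HClO4).
So n(HClO4) consumed by the sample = 0.01356 - 0.004421 = 0.009136 mol.
n(Na2CO3) = 0.009136 / 2 = 0.004568 mol.
mass = 0.004568 mol x 105.99 g/mol = 0.484 g.

0.484 g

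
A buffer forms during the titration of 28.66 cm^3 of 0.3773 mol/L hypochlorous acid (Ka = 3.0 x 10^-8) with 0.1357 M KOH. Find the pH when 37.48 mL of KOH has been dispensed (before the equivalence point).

7.47

Initial n(HClO) = 0.3773 x 0.02866 = 0.01081 mol.
n(KOH) added = 0.1357 x 0.03748 = 0.005086 mol, converting that many moles of HClO to ClO-.
Remaining n(HClO) = 0.005727 mol; n(ClO-) = 0.005086 mol.
By Henderson-Hasselbalch, pH = pKa + log([A^-]/[HA]) = 7.52 + log(0.005086/0.005727) = 7.52 + (-0.05) = 7.47.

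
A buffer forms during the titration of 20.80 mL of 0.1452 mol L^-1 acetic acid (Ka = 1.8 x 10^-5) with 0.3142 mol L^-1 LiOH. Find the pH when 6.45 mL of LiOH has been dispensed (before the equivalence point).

5.05

Initial n(CH3COOH) = 0.1452 x 0.02080 = 0.003020 mol.
n(LiOH) added = 0.3142 x 0.006450 = 0.002027 mol, converting that many moles of CH3COOH to CH3COO-.
Remaining n(CH3COOH) = 0.0009936 mol; n(CH3COO-) = 0.002027 mol.
By Henderson-Hasselbalch, pH = pKa + log([A^-]/[HA]) = 4.74 + log(0.002027/0.0009936) = 4.74 + (+0.31) = 5.05.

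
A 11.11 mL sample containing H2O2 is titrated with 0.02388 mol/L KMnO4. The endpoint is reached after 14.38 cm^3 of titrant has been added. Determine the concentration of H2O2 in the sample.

n(KMnO4) = 0.02388 x 0.01438 = 0.0003434 mol.
From the balanced equation, 2 mol KMnO4 reacts with 5 mol H2O2, so n(H2O2) = 0.0003434 x 5/2 = 0.0008585 mol.
[H2O2] = 0.0008585 / 0.01111 L = 0.0773 M.

0.0773 M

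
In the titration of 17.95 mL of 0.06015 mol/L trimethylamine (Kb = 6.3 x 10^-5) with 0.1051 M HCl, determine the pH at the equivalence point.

5.61

n((CH3)3N) = 0.06015 x 0.01795 = 0.001080 mol; V(HCl) at equivalence = 0.001080/0.1051 = 0.01027 L.
At equivalence the base is fully converted to (CH3)3NH+; total volume = 0.02822 L, so [(CH3)3NH+] = 0.001080/0.02822 = 0.03826 M.
Ka((CH3)3NH+) = Kw/Kb = 1.0e-14 / 6.3 x 10^-5 = 1.59e-10.
[H^+] = sqrt(Ka x [(CH3)3NH+]) = sqrt(1.59e-10 x 0.03826) = 2.46e-6 M.
pH = -log(2.46e-6) = 5.61.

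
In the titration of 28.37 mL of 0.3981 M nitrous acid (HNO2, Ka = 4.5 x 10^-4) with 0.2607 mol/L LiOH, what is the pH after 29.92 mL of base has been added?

Initial n(HNO2) = 0.3981 x 0.02837 = 0.01129 mol.
n(LiOH) added = 0.2607 x 0.02992 = 0.007800 mol, converting that many moles of HNO2 to NO2-.
Remaining n(HNO2) = 0.003494 mol; n(NO2-) = 0.007800 mol.
By Henderson-Hasselbalch, pH = pKa + log([A^-]/[HA]) = 3.35 + log(0.007800/0.003494) = 3.35 + (+0.35) = 3.70.

3.70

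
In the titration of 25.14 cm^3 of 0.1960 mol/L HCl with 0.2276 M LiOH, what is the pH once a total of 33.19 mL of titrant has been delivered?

12.65

n(acid) = 0.1960 x 0.02514 = 0.004927 mol; n(LiOH) added = 0.2276 x 0.03319 = 0.007554 mol.
Base is in excess by 0.007554 - 0.004927 = 0.002627 mol in a total volume of 0.05833 L.
[OH^-] = 0.002627/0.05833 = 0.04503 M, so pOH = 1.35 and pH = 14.00 - 1.35 = 12.65.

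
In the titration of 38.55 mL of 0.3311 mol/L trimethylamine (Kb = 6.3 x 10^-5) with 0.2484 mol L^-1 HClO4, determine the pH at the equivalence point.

5.32

n((CH3)3N) = 0.3311 x 0.03855 = 0.01276 mol; V(HClO4) at equivalence = 0.01276/0.2484 = 0.05138 L.
At equivalence the base is fully converted to (CH3)3NH+; total volume = 0.08993 L, so [(CH3)3NH+] = 0.01276/0.08993 = 0.1419 M.
Ka((CH3)3NH+) = Kw/Kb = 1.0e-14 / 6.3 x 10^-5 = 1.59e-10.
[H^+] = sqrt(Ka x [(CH3)3NH+]) = sqrt(1.59e-10 x 0.1419) = 4.75e-6 M.
pH = -log(4.75e-6) = 5.32.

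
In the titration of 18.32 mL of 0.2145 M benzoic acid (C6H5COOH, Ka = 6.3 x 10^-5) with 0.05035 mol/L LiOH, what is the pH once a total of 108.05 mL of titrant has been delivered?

12.08

n(acid) = 0.2145 x 0.01832 = 0.003930 mol; n(LiOH) added = 0.05035 x 0.1080 = 0.005440 mol.
Base is in excess by 0.005440 - 0.003930 = 0.001511 mol in a total volume of 0.1264 L.
[OH^-] = 0.001511/0.1264 = 0.01195 M, so pOH = 1.92 and pH = 14.00 - 1.92 = 12.08.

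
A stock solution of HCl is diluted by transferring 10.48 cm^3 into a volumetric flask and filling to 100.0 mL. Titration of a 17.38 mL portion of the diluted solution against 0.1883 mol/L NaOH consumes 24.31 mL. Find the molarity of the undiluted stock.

2.51 M

n(NaOH) = 0.1883 x 0.02431 = 0.004578 mol.
n(HCl) in the aliquot = 0.004578 mol.
[diluted HCl] = 0.004578 / 0.01738 = 0.2634 M.
Dilution factor = 100.0/10.48 = 9.542, so [stock] = 0.2634 x 9.542 = 2.51 M.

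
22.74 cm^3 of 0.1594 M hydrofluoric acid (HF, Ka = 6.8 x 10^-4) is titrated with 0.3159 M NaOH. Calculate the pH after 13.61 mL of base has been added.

n(acid) = 0.1594 x 0.02274 = 0.003625 mol; n(NaOH) added = 0.3159 x 0.01361 = 0.004299 mol.
Base is in excess by 0.004299 - 0.003625 = 0.0006746 mol in a total volume of 0.03635 L.
[OH^-] = 0.0006746/0.03635 = 0.01856 M, so pOH = 1.73 and pH = 14.00 - 1.73 = 12.27.

12.27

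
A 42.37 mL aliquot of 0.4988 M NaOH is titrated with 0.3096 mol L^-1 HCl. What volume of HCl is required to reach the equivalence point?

68.3 mL

n(NaOH) = 0.4988 mol/L x 0.04237 L = 0.02113 mol.
At equivalence n(HCl) = n(NaOH) = 0.02113 mol.
V(HCl) = 0.02113 / 0.3096 = 0.06826 L = 68.3 mL.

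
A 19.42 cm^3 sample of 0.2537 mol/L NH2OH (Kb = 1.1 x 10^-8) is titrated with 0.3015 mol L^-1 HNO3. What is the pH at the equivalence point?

3.45

n(NH2OH) = 0.2537 x 0.01942 = 0.004927 mol; V(HNO3) at equivalence = 0.004927/0.3015 = 0.01634 L.
At equivalence the base is fully converted to NH3OH+; total volume = 0.03576 L, so [NH3OH+] = 0.004927/0.03576 = 0.1378 M.
Ka(NH3OH+) = Kw/Kb = 1.0e-14 / 1.1 x 10^-8 = 9.09e-7.
[H^+] = sqrt(Ka x [NH3OH+]) = sqrt(9.09e-7 x 0.1378) = 0.000354 M.
pH = -log(0.000354) = 3.45.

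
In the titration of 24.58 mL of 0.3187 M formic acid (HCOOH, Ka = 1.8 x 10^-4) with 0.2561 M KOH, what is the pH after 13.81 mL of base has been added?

3.66

Initial n(HCOOH) = 0.3187 x 0.02458 = 0.007834 mol.
n(KOH) added = 0.2561 x 0.01381 = 0.003537 mol, converting that many moles of HCOOH to HCOO-.
Remaining n(HCOOH) = 0.004297 mol; n(HCOO-) = 0.003537 mol.
By Henderson-Hasselbalch, pH = pKa + log([A^-]/[HA]) = 3.74 + log(0.003537/0.004297) = 3.74 + (-0.08) = 3.66.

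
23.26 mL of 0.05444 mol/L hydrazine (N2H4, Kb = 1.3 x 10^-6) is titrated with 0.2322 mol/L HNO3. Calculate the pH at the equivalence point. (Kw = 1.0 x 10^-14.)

n(N2H4) = 0.05444 x 0.02326 = 0.001266 mol; V(HNO3) at equivalence = 0.001266/0.2322 = 0.005453 L.
At equivalence the base is fully converted to N2H5+; total volume = 0.02871 L, so [N2H5+] = 0.001266/0.02871 = 0.04410 M.
Ka(N2H5+) = Kw/Kb = 1.0e-14 / 1.3 x 10^-6 = 7.69e-9.
[H^+] = sqrt(Ka x [N2H5+]) = sqrt(7.69e-9 x 0.04410) = 1.84e-5 M.
pH = -log(1.84e-5) = 4.73.

4.73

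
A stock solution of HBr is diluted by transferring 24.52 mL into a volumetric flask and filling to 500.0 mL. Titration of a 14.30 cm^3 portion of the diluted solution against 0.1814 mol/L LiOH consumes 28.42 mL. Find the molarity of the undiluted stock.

7.35 M

n(LiOH) = 0.1814 x 0.02842 = 0.005155 mol.
n(HBr) in the aliquot = 0.005155 mol.
[diluted HBr] = 0.005155 / 0.01430 = 0.3605 M.
Dilution factor = 500.0/24.52 = 20.39, so [stock] = 0.3605 x 20.39 = 7.35 M.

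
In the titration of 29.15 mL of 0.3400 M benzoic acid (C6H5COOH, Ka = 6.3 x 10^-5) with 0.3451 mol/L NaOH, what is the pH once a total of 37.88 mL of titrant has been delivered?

12.67

n(acid) = 0.3400 x 0.02915 = 0.009911 mol; n(NaOH) added = 0.3451 x 0.03788 = 0.01307 mol.
Base is in excess by 0.01307 - 0.009911 = 0.003161 mol in a total volume of 0.06703 L.
[OH^-] = 0.003161/0.06703 = 0.04716 M, so pOH = 1.33 and pH = 14.00 - 1.33 = 12.67.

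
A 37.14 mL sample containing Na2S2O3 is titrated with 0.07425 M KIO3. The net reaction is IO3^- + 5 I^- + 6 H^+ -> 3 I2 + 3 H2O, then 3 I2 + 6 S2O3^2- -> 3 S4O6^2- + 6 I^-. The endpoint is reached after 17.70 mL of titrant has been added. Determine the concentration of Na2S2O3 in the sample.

0.212 M

n(KIO3) = 0.07425 x 0.01770 = 0.001314 mol.
From the balanced equation, 1 mol KIO3 reacts with 6 mol Na2S2O3, so n(Na2S2O3) = 0.001314 x 6/1 = 0.007885 mol.
[Na2S2O3] = 0.007885 / 0.03714 L = 0.212 M.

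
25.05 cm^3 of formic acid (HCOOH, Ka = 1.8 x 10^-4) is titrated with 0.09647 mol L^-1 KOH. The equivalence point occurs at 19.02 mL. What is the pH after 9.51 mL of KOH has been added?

9.51 mL is exactly half the equivalence volume (19.02/2), i.e. the half-equivalence point.
There, n(HA) = n(A^-), so pH = pKa = -log(1.8 x 10^-4) = 3.74.

3.74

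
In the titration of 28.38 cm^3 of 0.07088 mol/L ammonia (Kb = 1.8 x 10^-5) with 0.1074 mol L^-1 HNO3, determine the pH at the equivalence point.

n(NH3) = 0.07088 x 0.02838 = 0.002012 mol; V(HNO3) at equivalence = 0.002012/0.1074 = 0.01873 L.
At equivalence the base is fully converted to NH4+; total volume = 0.04711 L, so [NH4+] = 0.002012/0.04711 = 0.04270 M.
Ka(NH4+) = Kw/Kb = 1.0e-14 / 1.8 x 10^-5 = 5.56e-10.
[H^+] = sqrt(Ka x [NH4+]) = sqrt(5.56e-10 x 0.04270) = 4.87e-6 M.
pH = -log(4.87e-6) = 5.31.

5.31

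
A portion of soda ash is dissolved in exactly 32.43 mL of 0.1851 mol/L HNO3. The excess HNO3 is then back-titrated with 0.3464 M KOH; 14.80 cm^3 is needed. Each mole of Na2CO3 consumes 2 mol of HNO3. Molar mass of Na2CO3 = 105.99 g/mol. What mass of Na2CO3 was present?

Total n(HNO3) added = 0.1851 x 0.03243 = 0.006003 mol.
n(KOH) used = 0.3464 x 0.01480 = 0.005127 mol, which equals the excess n(HNO3).
So n(HNO3) consumed by the sample = 0.006003 - 0.005127 = 0.0008761 mol.
n(Na2CO3) = 0.0008761 / 2 = 0.0004380 mol.
mass = 0.0004380 mol x 105.99 g/mol = 0.0464 g.

0.0464 g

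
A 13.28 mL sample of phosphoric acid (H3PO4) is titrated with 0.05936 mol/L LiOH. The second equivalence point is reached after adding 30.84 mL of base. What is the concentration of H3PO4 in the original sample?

0.0689 M

n(LiOH) = 0.05936 x 0.03084 = 0.001831 mol.
At the second equivalence point, 2 mol OH^- react per mol H3PO4, so n(H3PO4) = 0.001831 / 2 = 0.0009153 mol.
[H3PO4] = 0.0009153 / 0.01328 L = 0.0689 M.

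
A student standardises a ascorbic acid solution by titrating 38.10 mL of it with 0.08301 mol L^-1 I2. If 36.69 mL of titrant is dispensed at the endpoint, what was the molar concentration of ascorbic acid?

n(I2) = 0.08301 x 0.03669 = 0.003046 mol.
From the balanced equation, 1 mol I2 reacts with 1 mol ascorbic acid, so n(ascorbic acid) = 0.003046 x 1/1 = 0.003046 mol.
[ascorbic acid] = 0.003046 / 0.03810 L = 0.0799 M.

0.0799 M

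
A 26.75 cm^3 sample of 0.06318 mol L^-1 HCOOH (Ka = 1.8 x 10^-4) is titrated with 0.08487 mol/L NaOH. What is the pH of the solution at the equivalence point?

8.15

n(HCOOH) = 0.06318 x 0.02675 = 0.001690 mol; V(NaOH) at equivalence = 0.001690/0.08487 = 0.01991 L.
At equivalence all the acid is converted to HCOO-; total volume = 0.02675 + 0.01991 = 0.04666 L, so [HCOO-] = 0.001690/0.04666 = 0.03622 M.
Kb = Kw/Ka = 1.0e-14 / 1.8 x 10^-4 = 5.56e-11.
[OH^-] = sqrt(Kb x [HCOO-]) = sqrt(5.56e-11 x 0.03622) = 1.42e-6 M.
pOH = 5.85, so pH = 14.00 - 5.85 = 8.15.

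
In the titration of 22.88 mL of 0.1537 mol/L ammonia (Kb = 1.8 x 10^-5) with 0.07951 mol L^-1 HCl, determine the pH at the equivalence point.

5.27

n(NH3) = 0.1537 x 0.02288 = 0.003517 mol; V(HCl) at equivalence = 0.003517/0.07951 = 0.04423 L.
At equivalence the base is fully converted to NH4+; total volume = 0.06711 L, so [NH4+] = 0.003517/0.06711 = 0.05240 M.
Ka(NH4+) = Kw/Kb = 1.0e-14 / 1.8 x 10^-5 = 5.56e-10.
[H^+] = sqrt(Ka x [NH4+]) = sqrt(5.56e-10 x 0.05240) = 5.40e-6 M.
pH = -log(5.40e-6) = 5.27.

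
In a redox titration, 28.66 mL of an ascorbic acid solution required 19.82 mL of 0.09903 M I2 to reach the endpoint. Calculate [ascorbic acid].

0.0685 M

n(I2) = 0.09903 x 0.01982 = 0.001963 mol.
From the balanced equation, 1 mol I2 reacts with 1 mol ascorbic acid, so n(ascorbic acid) = 0.001963 x 1/1 = 0.001963 mol.
[ascorbic acid] = 0.001963 / 0.02866 L = 0.0685 M.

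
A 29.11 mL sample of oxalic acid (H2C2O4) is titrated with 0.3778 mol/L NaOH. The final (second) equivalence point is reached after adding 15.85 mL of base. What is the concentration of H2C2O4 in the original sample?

0.103 M

n(NaOH) = 0.3778 x 0.01585 = 0.005988 mol.
At the final (second) equivalence point, 2 mol OH^- react per mol H2C2O4, so n(H2C2O4) = 0.005988 / 2 = 0.002994 mol.
[H2C2O4] = 0.002994 / 0.02911 L = 0.103 M.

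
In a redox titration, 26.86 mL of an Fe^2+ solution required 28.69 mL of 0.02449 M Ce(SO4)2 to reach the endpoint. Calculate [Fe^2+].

n(Ce(SO4)2) = 0.02449 x 0.02869 = 0.0007026 mol.
From the balanced equation, 1 mol Ce(SO4)2 reacts with 1 mol Fe^2+, so n(Fe^2+) = 0.0007026 x 1/1 = 0.0007026 mol.
[Fe^2+] = 0.0007026 / 0.02686 L = 0.0262 M.

0.0262 M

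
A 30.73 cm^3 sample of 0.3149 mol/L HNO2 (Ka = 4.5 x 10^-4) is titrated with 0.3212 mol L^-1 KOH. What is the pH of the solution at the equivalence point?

8.27

n(HNO2) = 0.3149 x 0.03073 = 0.009677 mol; V(KOH) at equivalence = 0.009677/0.3212 = 0.03013 L.
At equivalence all the acid is converted to NO2-; total volume = 0.03073 + 0.03013 = 0.06086 L, so [NO2-] = 0.009677/0.06086 = 0.1590 M.
Kb = Kw/Ka = 1.0e-14 / 4.5 x 10^-4 = 2.22e-11.
[OH^-] = sqrt(Kb x [NO2-]) = sqrt(2.22e-11 x 0.1590) = 1.88e-6 M.
pOH = 5.73, so pH = 14.00 - 5.73 = 8.27.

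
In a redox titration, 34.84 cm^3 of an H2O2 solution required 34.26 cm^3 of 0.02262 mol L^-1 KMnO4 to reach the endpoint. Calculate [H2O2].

0.0556 M

n(KMnO4) = 0.02262 x 0.03426 = 0.0007750 mol.
From the balanced equation, 2 mol KMnO4 reacts with 5 mol H2O2, so n(H2O2) = 0.0007750 x 5/2 = 0.001937 mol.
[H2O2] = 0.001937 / 0.03484 L = 0.0556 M.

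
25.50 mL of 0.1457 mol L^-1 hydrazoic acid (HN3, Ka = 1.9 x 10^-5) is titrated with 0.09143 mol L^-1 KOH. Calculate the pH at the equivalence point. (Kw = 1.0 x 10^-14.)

8.74

n(HN3) = 0.1457 x 0.02550 = 0.003715 mol; V(KOH) at equivalence = 0.003715/0.09143 = 0.04064 L.
At equivalence all the acid is converted to N3-; total volume = 0.02550 + 0.04064 = 0.06614 L, so [N3-] = 0.003715/0.06614 = 0.05618 M.
Kb = Kw/Ka = 1.0e-14 / 1.9 x 10^-5 = 5.26e-10.
[OH^-] = sqrt(Kb x [N3-]) = sqrt(5.26e-10 x 0.05618) = 5.44e-6 M.
pOH = 5.26, so pH = 14.00 - 5.26 = 8.74.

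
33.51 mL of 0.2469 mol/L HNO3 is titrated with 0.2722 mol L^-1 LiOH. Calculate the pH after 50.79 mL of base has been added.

n(acid) = 0.2469 x 0.03351 = 0.008274 mol; n(LiOH) added = 0.2722 x 0.05079 = 0.01383 mol.
Base is in excess by 0.01383 - 0.008274 = 0.005551 mol in a total volume of 0.08430 L.
[OH^-] = 0.005551/0.08430 = 0.06585 M, so pOH = 1.18 and pH = 14.00 - 1.18 = 12.82.

12.82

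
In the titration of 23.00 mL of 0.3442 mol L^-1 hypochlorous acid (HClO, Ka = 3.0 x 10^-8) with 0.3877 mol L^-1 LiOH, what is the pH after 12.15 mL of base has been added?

7.69

Initial n(HClO) = 0.3442 x 0.02300 = 0.007917 mol.
n(LiOH) added = 0.3877 x 0.01215 = 0.004711 mol, converting that many moles of HClO to ClO-.
Remaining n(HClO) = 0.003206 mol; n(ClO-) = 0.004711 mol.
By Henderson-Hasselbalch, pH = pKa + log([A^-]/[HA]) = 7.52 + log(0.004711/0.003206) = 7.52 + (+0.17) = 7.69.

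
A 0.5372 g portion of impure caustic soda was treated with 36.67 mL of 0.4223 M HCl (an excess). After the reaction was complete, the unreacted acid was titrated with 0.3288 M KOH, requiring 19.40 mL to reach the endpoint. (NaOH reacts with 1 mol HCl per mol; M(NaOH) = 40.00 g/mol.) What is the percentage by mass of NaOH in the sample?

Total n(HCl) added = 0.4223 x 0.03667 = 0.01549 mol.
n(KOH) used = 0.3288 x 0.01940 = 0.006379 mol, which equals the excess n(HCl).
So n(HCl) consumed by the sample = 0.01549 - 0.006379 = 0.009107 mol.
n(NaOH) = 0.009107 / 1 = 0.009107 mol.
mass NaOH = 0.009107 x 40.00 = 0.3643 g, so %NaOH = 0.3643/0.5372 x 100 = 67.8%.

67.8%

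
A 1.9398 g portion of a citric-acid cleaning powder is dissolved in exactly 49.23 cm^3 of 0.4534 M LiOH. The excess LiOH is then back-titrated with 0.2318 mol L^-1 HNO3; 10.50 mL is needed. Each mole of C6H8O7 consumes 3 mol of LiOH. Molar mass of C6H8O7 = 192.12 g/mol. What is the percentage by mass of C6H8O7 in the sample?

65.7%

Total n(LiOH) added = 0.4534 x 0.04923 = 0.02232 mol.
n(HNO3) used = 0.2318 x 0.01050 = 0.002434 mol, which equals the excess n(LiOH).
So n(LiOH) consumed by the sample = 0.02232 - 0.002434 = 0.01989 mol.
n(C6H8O7) = 0.01989 / 3 = 0.006629 mol.
mass C6H8O7 = 0.006629 x 192.12 = 1.274 g, so %C6H8O7 = 1.274/1.9398 x 100 = 65.7%.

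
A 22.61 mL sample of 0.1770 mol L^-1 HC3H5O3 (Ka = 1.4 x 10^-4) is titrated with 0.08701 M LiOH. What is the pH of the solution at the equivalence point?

8.31

n(HC3H5O3) = 0.1770 x 0.02261 = 0.004002 mol; V(LiOH) at equivalence = 0.004002/0.08701 = 0.04599 L.
At equivalence all the acid is converted to C3H5O3-; total volume = 0.02261 + 0.04599 = 0.06860 L, so [C3H5O3-] = 0.004002/0.06860 = 0.05833 M.
Kb = Kw/Ka = 1.0e-14 / 1.4 x 10^-4 = 7.14e-11.
[OH^-] = sqrt(Kb x [C3H5O3-]) = sqrt(7.14e-11 x 0.05833) = 2.04e-6 M.
pOH = 5.69, so pH = 14.00 - 5.69 = 8.31.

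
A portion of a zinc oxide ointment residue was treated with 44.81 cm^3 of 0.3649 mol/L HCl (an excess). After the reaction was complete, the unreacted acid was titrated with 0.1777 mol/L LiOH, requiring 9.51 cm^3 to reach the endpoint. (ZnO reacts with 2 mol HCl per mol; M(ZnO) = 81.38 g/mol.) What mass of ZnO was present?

Total n(HCl) added = 0.3649 x 0.04481 = 0.01635 mol.
n(LiOH) used = 0.1777 x 0.009510 = 0.001690 mol, which equals the excess n(HCl).
So n(HCl) consumed by the sample = 0.01635 - 0.001690 = 0.01466 mol.
n(ZnO) = 0.01466 / 2 = 0.007331 mol.
mass = 0.007331 mol x 81.38 g/mol = 0.597 g.

0.597 g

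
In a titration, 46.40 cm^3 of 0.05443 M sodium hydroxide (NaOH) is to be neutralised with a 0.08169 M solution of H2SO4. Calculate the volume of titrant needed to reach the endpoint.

n(NaOH) = 0.05443 mol/L x 0.04640 L = 0.002526 mol.
The neutralisation is 2 NaOH : 1 H2SO4, so n(H2SO4) = 0.002526 x 1/2 = 0.001263 mol.
V(H2SO4) = 0.001263 / 0.08169 = 0.01546 L = 15.5 mL.

15.5 mL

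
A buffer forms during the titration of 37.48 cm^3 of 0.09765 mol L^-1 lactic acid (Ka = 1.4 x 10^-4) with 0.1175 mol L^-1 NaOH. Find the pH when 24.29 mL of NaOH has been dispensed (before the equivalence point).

4.40

Initial n(HC3H5O3) = 0.09765 x 0.03748 = 0.003660 mol.
n(NaOH) added = 0.1175 x 0.02429 = 0.002854 mol, converting that many moles of HC3H5O3 to C3H5O3-.
Remaining n(HC3H5O3) = 0.0008058 mol; n(C3H5O3-) = 0.002854 mol.
By Henderson-Hasselbalch, pH = pKa + log([A^-]/[HA]) = 3.85 + log(0.002854/0.0008058) = 3.85 + (+0.55) = 4.40.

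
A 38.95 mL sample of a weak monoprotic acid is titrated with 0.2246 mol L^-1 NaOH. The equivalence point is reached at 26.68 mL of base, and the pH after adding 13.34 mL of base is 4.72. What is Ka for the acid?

13.34 mL is half of the equivalence volume, so this is the half-equivalence point where [HA] = [A^-].
At half-equivalence pH = pKa, so pKa = 4.72.
Ka = 10^(-4.72) = 1.9 x 10^-5.

1.9 x 10^-5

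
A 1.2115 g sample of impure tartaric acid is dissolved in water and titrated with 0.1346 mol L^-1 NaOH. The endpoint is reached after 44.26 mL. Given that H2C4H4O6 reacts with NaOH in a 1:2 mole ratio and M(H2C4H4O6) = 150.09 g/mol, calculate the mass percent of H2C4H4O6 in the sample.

36.9%

n(NaOH) = 0.1346 x 0.04426 = 0.005957 mol.
n(H2C4H4O6) = 0.005957 / 2 = 0.002979 mol.
mass of H2C4H4O6 = 0.002979 x 150.09 = 0.4471 g.
% purity = 0.4471 / 1.2115 x 100 = 36.9%.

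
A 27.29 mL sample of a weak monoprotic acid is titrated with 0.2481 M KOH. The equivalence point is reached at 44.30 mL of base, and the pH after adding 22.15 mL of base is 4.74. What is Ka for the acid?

1.8 x 10^-5

22.15 mL is half of the equivalence volume, so this is the half-equivalence point where [HA] = [A^-].
At half-equivalence pH = pKa, so pKa = 4.74.
Ka = 10^(-4.74) = 1.8 x 10^-5.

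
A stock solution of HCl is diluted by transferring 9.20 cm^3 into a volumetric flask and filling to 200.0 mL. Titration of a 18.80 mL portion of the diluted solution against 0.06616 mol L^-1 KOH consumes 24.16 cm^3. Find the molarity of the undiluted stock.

1.85 M

n(KOH) = 0.06616 x 0.02416 = 0.001598 mol.
n(HCl) in the aliquot = 0.001598 mol.
[diluted HCl] = 0.001598 / 0.01880 = 0.08502 M.
Dilution factor = 200.0/9.200 = 21.74, so [stock] = 0.08502 x 21.74 = 1.85 M.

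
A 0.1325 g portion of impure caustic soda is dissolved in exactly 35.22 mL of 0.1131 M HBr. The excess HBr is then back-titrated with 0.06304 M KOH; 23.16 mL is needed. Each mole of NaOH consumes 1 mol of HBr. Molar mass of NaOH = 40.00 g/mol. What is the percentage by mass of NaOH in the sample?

Total n(HBr) added = 0.1131 x 0.03522 = 0.003983 mol.
n(KOH) used = 0.06304 x 0.02316 = 0.001460 mol, which equals the excess n(HBr).
So n(HBr) consumed by the sample = 0.003983 - 0.001460 = 0.002523 mol.
n(NaOH) = 0.002523 / 1 = 0.002523 mol.
mass NaOH = 0.002523 x 40.00 = 0.1009 g, so %NaOH = 0.1009/0.1325 x 100 = 76.2%.

76.2%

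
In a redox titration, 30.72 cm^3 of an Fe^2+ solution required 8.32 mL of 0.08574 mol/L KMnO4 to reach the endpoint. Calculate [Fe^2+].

0.116 M

n(KMnO4) = 0.08574 x 0.008320 = 0.0007134 mol.
From the balanced equation, 1 mol KMnO4 reacts with 5 mol Fe^2+, so n(Fe^2+) = 0.0007134 x 5/1 = 0.003567 mol.
[Fe^2+] = 0.003567 / 0.03072 L = 0.116 M.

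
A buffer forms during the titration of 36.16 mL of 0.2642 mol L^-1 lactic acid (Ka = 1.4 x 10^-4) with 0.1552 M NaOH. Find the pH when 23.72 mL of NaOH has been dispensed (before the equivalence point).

3.65

Initial n(HC3H5O3) = 0.2642 x 0.03616 = 0.009553 mol.
n(NaOH) added = 0.1552 x 0.02372 = 0.003681 mol, converting that many moles of HC3H5O3 to C3H5O3-.
Remaining n(HC3H5O3) = 0.005872 mol; n(C3H5O3-) = 0.003681 mol.
By Henderson-Hasselbalch, pH = pKa + log([A^-]/[HA]) = 3.85 + log(0.003681/0.005872) = 3.85 + (-0.20) = 3.65.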